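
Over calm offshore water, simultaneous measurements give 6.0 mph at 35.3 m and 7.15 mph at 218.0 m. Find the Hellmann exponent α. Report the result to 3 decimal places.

Power law: V₂/V₁ = (z₂/z₁)^α ⇒ α = ln(V₂/V₁) / ln(z₂/z₁)
α = ln(7.15/6.0) / ln(218.0/35.3) = ln(1.1917) / ln(6.1756)
  = 0.17535 / 1.82061 = 0.09632

α ≈ 0.096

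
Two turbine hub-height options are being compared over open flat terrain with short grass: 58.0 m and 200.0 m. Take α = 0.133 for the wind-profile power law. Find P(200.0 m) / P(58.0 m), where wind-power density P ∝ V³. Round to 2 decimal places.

Speed ratio: V_B/V_A = (z_B/z_A)^α = (200.0/58.0)^0.133 = (3.4483)^0.133 = 1.17897
Power-density ratio: P_B/P_A = (V_B/V_A)³ = (1.17897)³ = 1.63871

1.64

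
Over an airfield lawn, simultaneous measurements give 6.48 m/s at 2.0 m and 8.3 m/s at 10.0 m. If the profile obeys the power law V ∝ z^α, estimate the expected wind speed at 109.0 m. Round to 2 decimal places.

11.98 m/s

First find α: α = ln(V₂/V₁)/ln(z₂/z₁) = ln(8.3/6.48)/ln(10.0/2.0) = 0.24754/1.60944 = 0.1538
Extrapolate from 10.0 m to 109.0 m: V₃ = 8.3 × (109.0/10.0)^0.1538 = 8.3 × 1.4440 = 11.9850 m/s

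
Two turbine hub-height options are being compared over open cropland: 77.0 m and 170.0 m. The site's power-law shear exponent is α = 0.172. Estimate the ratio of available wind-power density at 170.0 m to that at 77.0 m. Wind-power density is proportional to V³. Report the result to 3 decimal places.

1.505

Speed ratio: V_B/V_A = (z_B/z_A)^α = (170.0/77.0)^0.172 = (2.2078)^0.172 = 1.14594
Power-density ratio: P_B/P_A = (V_B/V_A)³ = (1.14594)³ = 1.50481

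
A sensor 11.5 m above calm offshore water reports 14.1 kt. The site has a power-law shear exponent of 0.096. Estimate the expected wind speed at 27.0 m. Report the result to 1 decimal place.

15.3 kt

Power-law profile: V₂ = V₁ · (z₂/z₁)^α
V₂ = 14.1 × (27.0/11.5)^0.096 = 14.1 × (2.3478)^0.096
    = 14.1 × 1.0854 = 15.3039 kt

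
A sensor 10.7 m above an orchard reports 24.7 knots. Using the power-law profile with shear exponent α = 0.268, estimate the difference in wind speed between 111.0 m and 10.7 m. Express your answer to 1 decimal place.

21.5 knots

Power law: V₂ = V₁ · (z₂/z₁)^α = 24.7 × (10.3738)^0.268 = 46.2348 knots
ΔV = 46.2348 − 24.7 = 21.5348 knots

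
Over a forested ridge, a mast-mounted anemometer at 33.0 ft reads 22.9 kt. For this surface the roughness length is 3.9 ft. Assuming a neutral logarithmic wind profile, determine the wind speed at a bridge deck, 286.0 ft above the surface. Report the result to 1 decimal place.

Log law: V(z) ∝ ln(z/z₀), so V₂/V₁ = ln(z₂/z₀) / ln(z₁/z₀).
ln(286.0/3.9) = 4.2950, ln(33.0/3.9) = 2.1355
V₂ = 22.9 × 4.2950/2.1355 = 22.9 × 2.0112 = 46.0569 kt

46.1 kt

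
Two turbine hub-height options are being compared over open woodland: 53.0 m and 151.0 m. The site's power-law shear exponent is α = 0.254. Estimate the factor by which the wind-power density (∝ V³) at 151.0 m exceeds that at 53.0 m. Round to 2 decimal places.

2.22

Speed ratio: V_B/V_A = (z_B/z_A)^α = (151.0/53.0)^0.254 = (2.8491)^0.254 = 1.30465
Power-density ratio: P_B/P_A = (V_B/V_A)³ = (1.30465)³ = 2.22066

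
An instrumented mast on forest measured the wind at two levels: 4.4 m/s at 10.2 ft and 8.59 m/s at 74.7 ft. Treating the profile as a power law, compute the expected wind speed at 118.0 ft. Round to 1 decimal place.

10.0 m/s

First find α: α = ln(V₂/V₁)/ln(z₂/z₁) = ln(8.59/4.4)/ln(74.7/10.2) = 0.66899/1.99109 = 0.3360
Extrapolate from 74.7 ft to 118.0 ft: V₃ = 8.59 × (118.0/74.7)^0.3360 = 8.59 × 1.1660 = 10.0163 m/s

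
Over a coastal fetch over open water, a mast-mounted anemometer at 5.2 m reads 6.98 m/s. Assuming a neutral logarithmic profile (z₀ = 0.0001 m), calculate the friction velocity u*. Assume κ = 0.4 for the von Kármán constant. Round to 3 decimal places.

u* ≈ 0.257 m/s

Log law: V(z) = (u*/κ) · ln(z/z₀) ⇒ u* = κ · V / ln(z/z₀)
u* = 0.4 × 6.98 / ln(5.2/0.0001) = 0.4 × 6.98 / 10.8590
   = 2.7920 / 10.8590 = 0.2571 m/s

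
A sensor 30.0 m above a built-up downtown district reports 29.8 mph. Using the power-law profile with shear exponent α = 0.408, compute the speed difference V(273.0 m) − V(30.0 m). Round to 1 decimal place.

Power law: V₂ = V₁ · (z₂/z₁)^α = 29.8 × (9.1000)^0.408 = 73.3677 mph
ΔV = 73.3677 − 29.8 = 43.5677 mph

43.6 mph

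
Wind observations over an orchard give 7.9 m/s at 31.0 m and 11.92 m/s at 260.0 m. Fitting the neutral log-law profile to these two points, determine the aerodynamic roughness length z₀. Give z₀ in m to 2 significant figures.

Log law: V(z) ∝ ln(z/z₀). With r = V₁/V₂ = 7.9/11.92 = 0.66275,
r · ln(z₂/z₀) = ln(z₁/z₀) ⇒ ln z₀ = (ln z₁ − r·ln z₂)/(1 − r)
ln z₀ = (3.43399 − 0.66275×5.56068) / 0.33725 = -0.7453
z₀ = exp(-0.7453) = 0.4746 m

z₀ ≈ 0.47 m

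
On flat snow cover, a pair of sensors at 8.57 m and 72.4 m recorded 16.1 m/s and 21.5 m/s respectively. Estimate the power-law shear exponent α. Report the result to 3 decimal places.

Power law: V₂/V₁ = (z₂/z₁)^α ⇒ α = ln(V₂/V₁) / ln(z₂/z₁)
α = ln(21.5/16.1) / ln(72.4/8.57) = ln(1.3354) / ln(8.4481)
  = 0.28923 / 2.13394 = 0.13554

α ≈ 0.136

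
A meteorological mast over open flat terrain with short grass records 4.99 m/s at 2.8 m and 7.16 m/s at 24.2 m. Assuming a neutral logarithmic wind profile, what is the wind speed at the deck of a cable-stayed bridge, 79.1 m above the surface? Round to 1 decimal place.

8.4 m/s

Log law: V ∝ ln(z/z₀). From the pair, with r = V₁/V₂ = 0.69693,
ln z₀ = (ln z₁ − r·ln z₂)/(1 − r) = (1.0296 − 0.69693×3.1864)/0.30307 = -3.9299 → z₀ = 0.01965 m
V₃ = V₁ · ln(z₃/z₀)/ln(z₁/z₀) = 4.99 × 8.3006/4.9595 = 8.3516 m/s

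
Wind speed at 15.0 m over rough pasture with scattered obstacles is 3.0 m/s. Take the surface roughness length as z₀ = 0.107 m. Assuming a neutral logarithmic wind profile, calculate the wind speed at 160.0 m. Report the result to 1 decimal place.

Log law: V(z) ∝ ln(z/z₀), so V₂/V₁ = ln(z₂/z₀) / ln(z₁/z₀).
ln(160.0/0.107) = 7.3101, ln(15.0/0.107) = 4.9430
V₂ = 3.0 × 7.3101/4.9430 = 3.0 × 1.4789 = 4.4367 m/s

4.4 m/s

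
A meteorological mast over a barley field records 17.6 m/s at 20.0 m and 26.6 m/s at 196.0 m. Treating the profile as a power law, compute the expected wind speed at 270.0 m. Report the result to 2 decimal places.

28.19 m/s

First find α: α = ln(V₂/V₁)/ln(z₂/z₁) = ln(26.6/17.6)/ln(196.0/20.0) = 0.41301/2.28238 = 0.1810
Extrapolate from 196.0 m to 270.0 m: V₃ = 26.6 × (270.0/196.0)^0.1810 = 26.6 × 1.0597 = 28.1873 m/s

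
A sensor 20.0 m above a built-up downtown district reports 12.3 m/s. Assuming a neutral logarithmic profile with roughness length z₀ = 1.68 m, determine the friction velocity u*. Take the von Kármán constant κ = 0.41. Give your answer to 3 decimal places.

u* ≈ 2.036 m/s

Log law: V(z) = (u*/κ) · ln(z/z₀) ⇒ u* = κ · V / ln(z/z₀)
u* = 0.41 × 12.3 / ln(20.0/1.68) = 0.41 × 12.3 / 2.4769
   = 5.0430 / 2.4769 = 2.0360 m/s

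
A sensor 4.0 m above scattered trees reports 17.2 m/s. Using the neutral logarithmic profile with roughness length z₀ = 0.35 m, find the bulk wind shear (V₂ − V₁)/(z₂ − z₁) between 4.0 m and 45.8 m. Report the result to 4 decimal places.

0.4118 m/s/m

Log law: V₂ = V₁ · ln(z₂/z₀)/ln(z₁/z₀) = 17.2 × 4.8741/2.4361 = 34.4132 m/s
ΔV/Δz = (34.4132 − 17.2)/(45.8 − 4.0) = 17.2132/41.8000 = 0.41180 m/s/m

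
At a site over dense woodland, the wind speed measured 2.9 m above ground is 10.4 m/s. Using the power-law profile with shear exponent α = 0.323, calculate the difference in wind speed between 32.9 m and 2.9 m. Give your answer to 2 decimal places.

Power law: V₂ = V₁ · (z₂/z₁)^α = 10.4 × (11.3448)^0.323 = 22.7894 m/s
ΔV = 22.7894 − 10.4 = 12.3894 m/s

12.39 m/s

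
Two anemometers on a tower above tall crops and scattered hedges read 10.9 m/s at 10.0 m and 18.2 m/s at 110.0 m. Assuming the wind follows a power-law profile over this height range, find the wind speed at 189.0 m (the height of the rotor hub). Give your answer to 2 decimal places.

First find α: α = ln(V₂/V₁)/ln(z₂/z₁) = ln(18.2/10.9)/ln(110.0/10.0) = 0.51266/2.39790 = 0.2138
Extrapolate from 110.0 m to 189.0 m: V₃ = 18.2 × (189.0/110.0)^0.2138 = 18.2 × 1.1227 = 20.4328 m/s

20.43 m/s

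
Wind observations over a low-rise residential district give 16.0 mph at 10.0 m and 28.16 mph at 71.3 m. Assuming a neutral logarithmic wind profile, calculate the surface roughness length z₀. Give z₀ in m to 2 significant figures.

z₀ ≈ 0.75 m

Log law: V(z) ∝ ln(z/z₀). With r = V₁/V₂ = 16.0/28.16 = 0.56818,
r · ln(z₂/z₀) = ln(z₁/z₀) ⇒ ln z₀ = (ln z₁ − r·ln z₂)/(1 − r)
ln z₀ = (2.30259 − 0.56818×4.26690) / 0.43182 = -0.2820
z₀ = exp(-0.2820) = 0.7542 m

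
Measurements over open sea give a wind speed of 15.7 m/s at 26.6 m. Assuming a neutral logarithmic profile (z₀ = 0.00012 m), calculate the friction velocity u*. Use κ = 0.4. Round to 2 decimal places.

Log law: V(z) = (u*/κ) · ln(z/z₀) ⇒ u* = κ · V / ln(z/z₀)
u* = 0.4 × 15.7 / ln(26.6/0.00012) = 0.4 × 15.7 / 12.3089
   = 6.2800 / 12.3089 = 0.5102 m/s

u* ≈ 0.51 m/s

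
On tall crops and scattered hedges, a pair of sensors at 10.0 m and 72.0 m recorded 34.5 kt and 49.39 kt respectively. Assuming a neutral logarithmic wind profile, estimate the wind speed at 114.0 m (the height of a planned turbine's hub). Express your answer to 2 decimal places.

52.86 kt

Log law: V ∝ ln(z/z₀). From the pair, with r = V₁/V₂ = 0.69852,
ln z₀ = (ln z₁ − r·ln z₂)/(1 − r) = (2.3026 − 0.69852×4.2767)/0.30148 = -2.2713 → z₀ = 0.1032 m
V₃ = V₁ · ln(z₃/z₀)/ln(z₁/z₀) = 34.5 × 7.0075/4.5739 = 52.8561 kt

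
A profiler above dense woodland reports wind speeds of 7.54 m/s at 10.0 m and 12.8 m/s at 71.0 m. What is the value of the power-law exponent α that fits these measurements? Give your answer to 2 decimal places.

Power law: V₂/V₁ = (z₂/z₁)^α ⇒ α = ln(V₂/V₁) / ln(z₂/z₁)
α = ln(12.8/7.54) / ln(71.0/10.0) = ln(1.6976) / ln(7.1000)
  = 0.52922 / 1.96009 = 0.27000

α ≈ 0.27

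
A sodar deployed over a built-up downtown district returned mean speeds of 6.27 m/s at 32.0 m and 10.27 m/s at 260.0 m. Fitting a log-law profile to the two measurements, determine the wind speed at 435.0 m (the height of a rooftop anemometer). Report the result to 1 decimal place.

Log law: V ∝ ln(z/z₀). From the pair, with r = V₁/V₂ = 0.61052,
ln z₀ = (ln z₁ − r·ln z₂)/(1 − r) = (3.4657 − 0.61052×5.5607)/0.38948 = 0.1819 → z₀ = 1.200 m
V₃ = V₁ · ln(z₃/z₀)/ln(z₁/z₀) = 6.27 × 5.8934/3.2838 = 11.2527 m/s

11.3 m/s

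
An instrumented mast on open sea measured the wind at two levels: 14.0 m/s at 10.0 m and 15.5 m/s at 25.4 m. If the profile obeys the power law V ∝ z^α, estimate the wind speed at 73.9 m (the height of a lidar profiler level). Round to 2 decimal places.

First find α: α = ln(V₂/V₁)/ln(z₂/z₁) = ln(15.5/14.0)/ln(25.4/10.0) = 0.10178/0.93216 = 0.1092
Extrapolate from 25.4 m to 73.9 m: V₃ = 15.5 × (73.9/25.4)^0.1092 = 15.5 × 1.1237 = 17.4171 m/s

17.42 m/s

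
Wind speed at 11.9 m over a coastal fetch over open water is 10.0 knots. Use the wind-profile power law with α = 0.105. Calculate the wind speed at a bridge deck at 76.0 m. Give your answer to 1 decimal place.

12.1 knots

Power-law profile: V₂ = V₁ · (z₂/z₁)^α
V₂ = 10.0 × (76.0/11.9)^0.105 = 10.0 × (6.3866)^0.105
    = 10.0 × 1.2149 = 12.1493 knots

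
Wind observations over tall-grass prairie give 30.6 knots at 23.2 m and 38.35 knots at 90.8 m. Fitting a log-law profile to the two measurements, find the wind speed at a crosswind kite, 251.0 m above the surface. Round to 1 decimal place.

Log law: V ∝ ln(z/z₀). From the pair, with r = V₁/V₂ = 0.79791,
ln z₀ = (ln z₁ − r·ln z₂)/(1 − r) = (3.1442 − 0.79791×4.5087)/0.20209 = -2.2434 → z₀ = 0.1061 m
V₃ = V₁ · ln(z₃/z₀)/ln(z₁/z₀) = 30.6 × 7.7689/5.3876 = 44.1251 knots

44.1 knots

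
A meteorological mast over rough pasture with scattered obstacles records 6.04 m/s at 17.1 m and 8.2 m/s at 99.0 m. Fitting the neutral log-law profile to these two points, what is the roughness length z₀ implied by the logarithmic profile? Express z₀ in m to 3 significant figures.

Log law: V(z) ∝ ln(z/z₀). With r = V₁/V₂ = 6.04/8.2 = 0.73659,
r · ln(z₂/z₀) = ln(z₁/z₀) ⇒ ln z₀ = (ln z₁ − r·ln z₂)/(1 − r)
ln z₀ = (2.83908 − 0.73659×4.59512) / 0.26341 = -2.0713
z₀ = exp(-2.0713) = 0.1260 m

z₀ ≈ 0.126 m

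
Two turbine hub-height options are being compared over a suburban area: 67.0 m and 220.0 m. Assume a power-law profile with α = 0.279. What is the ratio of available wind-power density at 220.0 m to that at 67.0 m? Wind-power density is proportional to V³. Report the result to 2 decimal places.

2.71

Speed ratio: V_B/V_A = (z_B/z_A)^α = (220.0/67.0)^0.279 = (3.2836)^0.279 = 1.39335
Power-density ratio: P_B/P_A = (V_B/V_A)³ = (1.39335)³ = 2.70510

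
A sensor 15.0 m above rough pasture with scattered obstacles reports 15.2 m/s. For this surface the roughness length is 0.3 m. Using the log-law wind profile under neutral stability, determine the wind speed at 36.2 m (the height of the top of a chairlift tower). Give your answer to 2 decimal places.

18.62 m/s

Log law: V(z) ∝ ln(z/z₀), so V₂/V₁ = ln(z₂/z₀) / ln(z₁/z₀).
ln(36.2/0.3) = 4.7930, ln(15.0/0.3) = 3.9120
V₂ = 15.2 × 4.7930/3.9120 = 15.2 × 1.2252 = 18.6231 m/s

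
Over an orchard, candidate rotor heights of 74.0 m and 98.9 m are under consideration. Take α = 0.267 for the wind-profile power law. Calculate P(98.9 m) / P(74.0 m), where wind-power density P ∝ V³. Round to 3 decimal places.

1.262

Speed ratio: V_B/V_A = (z_B/z_A)^α = (98.9/74.0)^0.267 = (1.3365)^0.267 = 1.08052
Power-density ratio: P_B/P_A = (V_B/V_A)³ = (1.08052)³ = 1.26153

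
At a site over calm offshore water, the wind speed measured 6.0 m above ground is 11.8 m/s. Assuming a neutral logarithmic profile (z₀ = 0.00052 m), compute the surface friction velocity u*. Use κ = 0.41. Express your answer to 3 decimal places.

u* ≈ 0.517 m/s

Log law: V(z) = (u*/κ) · ln(z/z₀) ⇒ u* = κ · V / ln(z/z₀)
u* = 0.41 × 11.8 / ln(6.0/0.00052) = 0.41 × 11.8 / 9.3534
   = 4.8380 / 9.3534 = 0.5172 m/s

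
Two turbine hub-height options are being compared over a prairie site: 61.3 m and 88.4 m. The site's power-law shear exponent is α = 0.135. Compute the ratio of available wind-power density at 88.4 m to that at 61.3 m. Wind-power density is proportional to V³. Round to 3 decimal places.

1.160

Speed ratio: V_B/V_A = (z_B/z_A)^α = (88.4/61.3)^0.135 = (1.4421)^0.135 = 1.05066
Power-density ratio: P_B/P_A = (V_B/V_A)³ = (1.05066)³ = 1.15982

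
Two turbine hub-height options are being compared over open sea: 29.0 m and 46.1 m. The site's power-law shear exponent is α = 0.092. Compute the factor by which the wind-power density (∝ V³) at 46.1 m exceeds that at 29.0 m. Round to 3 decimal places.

1.136

Speed ratio: V_B/V_A = (z_B/z_A)^α = (46.1/29.0)^0.092 = (1.5897)^0.092 = 1.04357
Power-density ratio: P_B/P_A = (V_B/V_A)³ = (1.04357)³ = 1.13647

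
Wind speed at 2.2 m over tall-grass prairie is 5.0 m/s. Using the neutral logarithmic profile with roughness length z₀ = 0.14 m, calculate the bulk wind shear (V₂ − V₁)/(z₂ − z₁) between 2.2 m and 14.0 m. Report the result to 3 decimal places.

Log law: V₂ = V₁ · ln(z₂/z₀)/ln(z₁/z₀) = 5.0 × 4.6052/2.7546 = 8.3591 m/s
ΔV/Δz = (8.3591 − 5.0)/(14.0 − 2.2) = 3.3591/11.8000 = 0.28467 m/s/m

0.285 m/s/m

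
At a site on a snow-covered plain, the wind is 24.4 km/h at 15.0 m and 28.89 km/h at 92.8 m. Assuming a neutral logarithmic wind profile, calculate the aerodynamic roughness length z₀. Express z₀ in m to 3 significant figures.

z₀ ≈ 0.000750 m

Log law: V(z) ∝ ln(z/z₀). With r = V₁/V₂ = 24.4/28.89 = 0.84458,
r · ln(z₂/z₀) = ln(z₁/z₀) ⇒ ln z₀ = (ln z₁ − r·ln z₂)/(1 − r)
ln z₀ = (2.70805 − 0.84458×4.53045) / 0.15542 = -7.1954
z₀ = exp(-7.1954) = 0.0007500 m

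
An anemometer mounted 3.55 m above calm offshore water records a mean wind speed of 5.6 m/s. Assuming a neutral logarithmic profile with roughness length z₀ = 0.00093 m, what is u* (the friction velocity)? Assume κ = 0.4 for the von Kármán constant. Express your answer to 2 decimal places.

u* ≈ 0.27 m/s

Log law: V(z) = (u*/κ) · ln(z/z₀) ⇒ u* = κ · V / ln(z/z₀)
u* = 0.4 × 5.6 / ln(3.55/0.00093) = 0.4 × 5.6 / 8.2473
   = 2.2400 / 8.2473 = 0.2716 m/s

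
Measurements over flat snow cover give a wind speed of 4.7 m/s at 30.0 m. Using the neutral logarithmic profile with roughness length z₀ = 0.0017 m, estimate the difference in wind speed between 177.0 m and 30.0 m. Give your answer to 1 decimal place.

0.9 m/s

Log law: V₂ = V₁ · ln(z₂/z₀)/ln(z₁/z₀) = 4.7 × 11.5533/9.7783 = 5.5531 m/s
ΔV = 5.5531 − 4.7 = 0.8531 m/s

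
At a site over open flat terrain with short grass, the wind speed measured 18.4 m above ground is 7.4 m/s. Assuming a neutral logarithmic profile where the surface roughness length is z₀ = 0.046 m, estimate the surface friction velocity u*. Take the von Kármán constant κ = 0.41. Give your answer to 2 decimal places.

Log law: V(z) = (u*/κ) · ln(z/z₀) ⇒ u* = κ · V / ln(z/z₀)
u* = 0.41 × 7.4 / ln(18.4/0.046) = 0.41 × 7.4 / 5.9915
   = 3.0340 / 5.9915 = 0.5064 m/s

u* ≈ 0.51 m/s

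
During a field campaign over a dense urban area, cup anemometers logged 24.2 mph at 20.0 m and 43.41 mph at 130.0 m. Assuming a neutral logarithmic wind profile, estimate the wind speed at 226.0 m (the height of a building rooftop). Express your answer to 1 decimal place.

49.1 mph

Log law: V ∝ ln(z/z₀). From the pair, with r = V₁/V₂ = 0.55748,
ln z₀ = (ln z₁ − r·ln z₂)/(1 − r) = (2.9957 − 0.55748×4.8675)/0.44252 = 0.6377 → z₀ = 1.892 m
V₃ = V₁ · ln(z₃/z₀)/ln(z₁/z₀) = 24.2 × 4.7828/2.3580 = 49.0854 mph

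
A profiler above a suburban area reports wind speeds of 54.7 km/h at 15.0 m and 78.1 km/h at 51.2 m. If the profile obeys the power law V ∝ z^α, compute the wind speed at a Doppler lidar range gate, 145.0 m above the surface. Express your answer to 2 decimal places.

First find α: α = ln(V₂/V₁)/ln(z₂/z₁) = ln(78.1/54.7)/ln(51.2/15.0) = 0.35613/1.22769 = 0.2901
Extrapolate from 51.2 m to 145.0 m: V₃ = 78.1 × (145.0/51.2)^0.2901 = 78.1 × 1.3525 = 105.6319 km/h

105.63 km/h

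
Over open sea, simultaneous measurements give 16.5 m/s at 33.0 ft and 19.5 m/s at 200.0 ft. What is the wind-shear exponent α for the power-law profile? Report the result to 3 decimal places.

Power law: V₂/V₁ = (z₂/z₁)^α ⇒ α = ln(V₂/V₁) / ln(z₂/z₁)
α = ln(19.5/16.5) / ln(200.0/33.0) = ln(1.1818) / ln(6.0606)
  = 0.16705 / 1.80181 = 0.09271

α ≈ 0.093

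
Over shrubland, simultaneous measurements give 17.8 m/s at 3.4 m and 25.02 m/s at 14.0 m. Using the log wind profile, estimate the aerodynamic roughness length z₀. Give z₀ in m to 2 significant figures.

z₀ ≈ 0.10 m

Log law: V(z) ∝ ln(z/z₀). With r = V₁/V₂ = 17.8/25.02 = 0.71143,
r · ln(z₂/z₀) = ln(z₁/z₀) ⇒ ln z₀ = (ln z₁ − r·ln z₂)/(1 − r)
ln z₀ = (1.22378 − 0.71143×2.63906) / 0.28857 = -2.2654
z₀ = exp(-2.2654) = 0.1038 m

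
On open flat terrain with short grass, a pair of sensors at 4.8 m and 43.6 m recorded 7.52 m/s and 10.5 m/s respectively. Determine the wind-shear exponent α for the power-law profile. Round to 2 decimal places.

α ≈ 0.15

Power law: V₂/V₁ = (z₂/z₁)^α ⇒ α = ln(V₂/V₁) / ln(z₂/z₁)
α = ln(10.5/7.52) / ln(43.6/4.8) = ln(1.3963) / ln(9.0833)
  = 0.33381 / 2.20644 = 0.15129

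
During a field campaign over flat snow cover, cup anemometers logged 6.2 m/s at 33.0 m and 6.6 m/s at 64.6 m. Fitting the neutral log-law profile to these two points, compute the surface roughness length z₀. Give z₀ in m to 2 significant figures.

Log law: V(z) ∝ ln(z/z₀). With r = V₁/V₂ = 6.2/6.6 = 0.93939,
r · ln(z₂/z₀) = ln(z₁/z₀) ⇒ ln z₀ = (ln z₁ − r·ln z₂)/(1 − r)
ln z₀ = (3.49651 − 0.93939×4.16821) / 0.06061 = -6.9149
z₀ = exp(-6.9149) = 0.0009928 m

z₀ ≈ 0.00099 m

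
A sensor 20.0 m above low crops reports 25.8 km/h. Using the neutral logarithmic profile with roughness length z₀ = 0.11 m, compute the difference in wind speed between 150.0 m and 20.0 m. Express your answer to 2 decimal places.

Log law: V₂ = V₁ · ln(z₂/z₀)/ln(z₁/z₀) = 25.8 × 7.2179/5.2030 = 35.7912 km/h
ΔV = 35.7912 − 25.8 = 9.9912 km/h

9.99 km/h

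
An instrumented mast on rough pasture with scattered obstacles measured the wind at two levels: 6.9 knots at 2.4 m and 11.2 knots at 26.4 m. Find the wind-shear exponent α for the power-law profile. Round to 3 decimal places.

α ≈ 0.202

Power law: V₂/V₁ = (z₂/z₁)^α ⇒ α = ln(V₂/V₁) / ln(z₂/z₁)
α = ln(11.2/6.9) / ln(26.4/2.4) = ln(1.6232) / ln(11.0000)
  = 0.48439 / 2.39790 = 0.20201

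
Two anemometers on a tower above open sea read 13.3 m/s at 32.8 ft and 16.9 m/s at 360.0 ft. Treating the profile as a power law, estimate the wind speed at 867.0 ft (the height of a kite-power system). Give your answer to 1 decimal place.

18.5 m/s

First find α: α = ln(V₂/V₁)/ln(z₂/z₁) = ln(16.9/13.3)/ln(360.0/32.8) = 0.23955/2.39568 = 0.1000
Extrapolate from 360.0 ft to 867.0 ft: V₃ = 16.9 × (867.0/360.0)^0.1000 = 16.9 × 1.0919 = 18.4525 m/s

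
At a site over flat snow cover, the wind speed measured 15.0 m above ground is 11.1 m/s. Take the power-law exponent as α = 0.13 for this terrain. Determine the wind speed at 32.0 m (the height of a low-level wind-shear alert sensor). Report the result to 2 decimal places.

Power-law profile: V₂ = V₁ · (z₂/z₁)^α
V₂ = 11.1 × (32.0/15.0)^0.13 = 11.1 × (2.1333)^0.13
    = 11.1 × 1.1035 = 12.2490 m/s

12.25 m/s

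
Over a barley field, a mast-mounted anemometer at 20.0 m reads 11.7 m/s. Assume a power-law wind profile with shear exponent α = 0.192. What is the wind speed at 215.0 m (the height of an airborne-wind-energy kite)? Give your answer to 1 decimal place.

Power-law profile: V₂ = V₁ · (z₂/z₁)^α
V₂ = 11.7 × (215.0/20.0)^0.192 = 11.7 × (10.7500)^0.192
    = 11.7 × 1.5777 = 18.4593 m/s

18.5 m/s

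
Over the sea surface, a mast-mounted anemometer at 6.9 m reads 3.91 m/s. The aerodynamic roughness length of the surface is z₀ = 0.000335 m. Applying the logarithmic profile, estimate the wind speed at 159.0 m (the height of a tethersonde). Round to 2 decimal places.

Log law: V(z) ∝ ln(z/z₀), so V₂/V₁ = ln(z₂/z₀) / ln(z₁/z₀).
ln(159.0/0.000335) = 13.0703, ln(6.9/0.000335) = 9.9329
V₂ = 3.91 × 13.0703/9.9329 = 3.91 × 1.3159 = 5.1450 m/s

5.15 m/s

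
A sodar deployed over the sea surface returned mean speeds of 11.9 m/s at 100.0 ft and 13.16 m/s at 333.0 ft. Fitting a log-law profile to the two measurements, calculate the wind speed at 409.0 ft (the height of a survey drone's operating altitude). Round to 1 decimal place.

13.4 m/s

Log law: V ∝ ln(z/z₀). From the pair, with r = V₁/V₂ = 0.90426,
ln z₀ = (ln z₁ − r·ln z₂)/(1 − r) = (4.6052 − 0.90426×5.8081)/0.09574 = -6.7562 → z₀ = 0.001164 ft
V₃ = V₁ · ln(z₃/z₀)/ln(z₁/z₀) = 11.9 × 12.7700/11.3614 = 13.3753 m/s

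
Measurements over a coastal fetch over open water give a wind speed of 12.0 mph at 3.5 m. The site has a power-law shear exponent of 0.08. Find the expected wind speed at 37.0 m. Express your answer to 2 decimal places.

Power-law profile: V₂ = V₁ · (z₂/z₁)^α
V₂ = 12.0 × (37.0/3.5)^0.08 = 12.0 × (10.5714)^0.08
    = 12.0 × 1.2076 = 14.4915 mph

14.49 mph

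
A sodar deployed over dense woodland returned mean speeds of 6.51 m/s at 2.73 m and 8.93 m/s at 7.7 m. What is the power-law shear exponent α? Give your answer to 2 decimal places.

α ≈ 0.30

Power law: V₂/V₁ = (z₂/z₁)^α ⇒ α = ln(V₂/V₁) / ln(z₂/z₁)
α = ln(8.93/6.51) / ln(7.7/2.73) = ln(1.3717) / ln(2.8205)
  = 0.31608 / 1.03692 = 0.30482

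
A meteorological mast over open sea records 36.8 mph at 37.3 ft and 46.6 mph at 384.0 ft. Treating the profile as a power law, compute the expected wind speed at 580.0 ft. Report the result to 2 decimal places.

First find α: α = ln(V₂/V₁)/ln(z₂/z₁) = ln(46.6/36.8)/ln(384.0/37.3) = 0.23610/2.33165 = 0.1013
Extrapolate from 384.0 ft to 580.0 ft: V₃ = 46.6 × (580.0/384.0)^0.1013 = 46.6 × 1.0426 = 48.5871 mph

48.59 mph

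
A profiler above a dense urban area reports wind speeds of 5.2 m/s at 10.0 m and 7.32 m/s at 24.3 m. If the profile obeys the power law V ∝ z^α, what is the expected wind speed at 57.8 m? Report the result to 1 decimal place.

First find α: α = ln(V₂/V₁)/ln(z₂/z₁) = ln(7.32/5.2)/ln(24.3/10.0) = 0.34195/0.88789 = 0.3851
Extrapolate from 24.3 m to 57.8 m: V₃ = 7.32 × (57.8/24.3)^0.3851 = 7.32 × 1.3961 = 10.2198 m/s

10.2 m/s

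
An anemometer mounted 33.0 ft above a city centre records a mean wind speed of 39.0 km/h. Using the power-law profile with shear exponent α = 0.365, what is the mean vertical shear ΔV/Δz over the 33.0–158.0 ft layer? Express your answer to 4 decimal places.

0.2406 km/h/ft

Power law: V₂ = V₁ · (z₂/z₁)^α = 39.0 × (4.7879)^0.365 = 69.0744 km/h
ΔV/Δz = (69.0744 − 39.0)/(158.0 − 33.0) = 30.0744/125.0000 = 0.24059 km/h/ft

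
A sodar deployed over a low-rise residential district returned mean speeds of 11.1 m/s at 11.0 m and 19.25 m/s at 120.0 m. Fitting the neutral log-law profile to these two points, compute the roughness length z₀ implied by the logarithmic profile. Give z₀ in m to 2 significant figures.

z₀ ≈ 0.42 m

Log law: V(z) ∝ ln(z/z₀). With r = V₁/V₂ = 11.1/19.25 = 0.57662,
r · ln(z₂/z₀) = ln(z₁/z₀) ⇒ ln z₀ = (ln z₁ − r·ln z₂)/(1 − r)
ln z₀ = (2.39790 − 0.57662×4.78749) / 0.42338 = -0.8566
z₀ = exp(-0.8566) = 0.4246 m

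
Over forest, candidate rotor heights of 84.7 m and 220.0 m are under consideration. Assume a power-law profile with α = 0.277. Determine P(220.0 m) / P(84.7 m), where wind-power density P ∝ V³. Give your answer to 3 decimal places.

Speed ratio: V_B/V_A = (z_B/z_A)^α = (220.0/84.7)^0.277 = (2.5974)^0.277 = 1.30265
Power-density ratio: P_B/P_A = (V_B/V_A)³ = (1.30265)³ = 2.21046

2.210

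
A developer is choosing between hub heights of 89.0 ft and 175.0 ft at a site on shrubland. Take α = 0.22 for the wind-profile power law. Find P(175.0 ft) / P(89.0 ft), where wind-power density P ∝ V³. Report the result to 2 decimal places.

1.56

Speed ratio: V_B/V_A = (z_B/z_A)^α = (175.0/89.0)^0.22 = (1.9663)^0.22 = 1.16039
Power-density ratio: P_B/P_A = (V_B/V_A)³ = (1.16039)³ = 1.56246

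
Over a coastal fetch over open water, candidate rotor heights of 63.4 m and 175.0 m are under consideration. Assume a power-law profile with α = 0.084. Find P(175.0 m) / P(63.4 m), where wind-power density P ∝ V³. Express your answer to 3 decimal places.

Speed ratio: V_B/V_A = (z_B/z_A)^α = (175.0/63.4)^0.084 = (2.7603)^0.084 = 1.08903
Power-density ratio: P_B/P_A = (V_B/V_A)³ = (1.08903)³ = 1.29157

1.292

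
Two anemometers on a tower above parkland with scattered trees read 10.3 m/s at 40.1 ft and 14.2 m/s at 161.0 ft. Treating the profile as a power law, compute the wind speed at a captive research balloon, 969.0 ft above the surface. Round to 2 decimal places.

First find α: α = ln(V₂/V₁)/ln(z₂/z₁) = ln(14.2/10.3)/ln(161.0/40.1) = 0.32110/1.39003 = 0.2310
Extrapolate from 161.0 ft to 969.0 ft: V₃ = 14.2 × (969.0/161.0)^0.2310 = 14.2 × 1.5138 = 21.4958 m/s

21.50 m/s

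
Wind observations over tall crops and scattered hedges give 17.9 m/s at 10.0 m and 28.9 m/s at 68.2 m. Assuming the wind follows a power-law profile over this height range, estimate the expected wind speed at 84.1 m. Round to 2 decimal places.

First find α: α = ln(V₂/V₁)/ln(z₂/z₁) = ln(28.9/17.9)/ln(68.2/10.0) = 0.47904/1.91986 = 0.2495
Extrapolate from 68.2 m to 84.1 m: V₃ = 28.9 × (84.1/68.2)^0.2495 = 28.9 × 1.0537 = 30.4514 m/s

30.45 m/s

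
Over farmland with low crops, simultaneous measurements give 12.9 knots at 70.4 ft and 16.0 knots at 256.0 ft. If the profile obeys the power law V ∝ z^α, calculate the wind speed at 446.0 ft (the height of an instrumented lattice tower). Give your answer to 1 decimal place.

17.6 knots

First find α: α = ln(V₂/V₁)/ln(z₂/z₁) = ln(16.0/12.9)/ln(256.0/70.4) = 0.21536/1.29098 = 0.1668
Extrapolate from 256.0 ft to 446.0 ft: V₃ = 16.0 × (446.0/256.0)^0.1668 = 16.0 × 1.0970 = 17.5525 knots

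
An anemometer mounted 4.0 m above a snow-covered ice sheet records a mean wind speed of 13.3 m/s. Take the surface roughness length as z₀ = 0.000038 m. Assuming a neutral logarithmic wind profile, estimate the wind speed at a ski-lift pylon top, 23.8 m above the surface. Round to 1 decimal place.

15.4 m/s

Log law: V(z) ∝ ln(z/z₀), so V₂/V₁ = ln(z₂/z₀) / ln(z₁/z₀).
ln(23.8/0.000038) = 13.3476, ln(4.0/0.000038) = 11.5642
V₂ = 13.3 × 13.3476/11.5642 = 13.3 × 1.1542 = 15.3511 m/s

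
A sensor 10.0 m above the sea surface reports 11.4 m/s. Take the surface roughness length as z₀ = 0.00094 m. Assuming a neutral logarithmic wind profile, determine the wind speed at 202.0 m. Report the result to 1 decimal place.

15.1 m/s

Log law: V(z) ∝ ln(z/z₀), so V₂/V₁ = ln(z₂/z₀) / ln(z₁/z₀).
ln(202.0/0.00094) = 12.2779, ln(10.0/0.00094) = 9.2722
V₂ = 11.4 × 12.2779/9.2722 = 11.4 × 1.3242 = 15.0954 m/s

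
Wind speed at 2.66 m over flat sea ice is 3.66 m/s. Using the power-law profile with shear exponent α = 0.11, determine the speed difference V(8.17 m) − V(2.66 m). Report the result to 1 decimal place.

0.5 m/s

Power law: V₂ = V₁ · (z₂/z₁)^α = 3.66 × (3.0714)^0.11 = 4.1408 m/s
ΔV = 4.1408 − 3.66 = 0.4808 m/s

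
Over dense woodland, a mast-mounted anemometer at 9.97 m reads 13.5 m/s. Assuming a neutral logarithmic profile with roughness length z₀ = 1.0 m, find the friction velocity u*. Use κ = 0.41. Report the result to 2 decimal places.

Log law: V(z) = (u*/κ) · ln(z/z₀) ⇒ u* = κ · V / ln(z/z₀)
u* = 0.41 × 13.5 / ln(9.97/1.0) = 0.41 × 13.5 / 2.2996
   = 5.5350 / 2.2996 = 2.4070 m/s

u* ≈ 2.41 m/s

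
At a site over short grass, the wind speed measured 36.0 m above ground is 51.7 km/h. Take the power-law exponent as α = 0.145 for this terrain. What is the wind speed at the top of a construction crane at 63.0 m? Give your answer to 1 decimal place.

Power-law profile: V₂ = V₁ · (z₂/z₁)^α
V₂ = 51.7 × (63.0/36.0)^0.145 = 51.7 × (1.7500)^0.145
    = 51.7 × 1.0845 = 56.0701 km/h

56.1 km/h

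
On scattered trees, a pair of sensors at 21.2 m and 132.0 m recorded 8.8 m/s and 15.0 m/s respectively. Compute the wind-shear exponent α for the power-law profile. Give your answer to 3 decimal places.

α ≈ 0.292

Power law: V₂/V₁ = (z₂/z₁)^α ⇒ α = ln(V₂/V₁) / ln(z₂/z₁)
α = ln(15.0/8.8) / ln(132.0/21.2) = ln(1.7045) / ln(6.2264)
  = 0.53330 / 1.82880 = 0.29161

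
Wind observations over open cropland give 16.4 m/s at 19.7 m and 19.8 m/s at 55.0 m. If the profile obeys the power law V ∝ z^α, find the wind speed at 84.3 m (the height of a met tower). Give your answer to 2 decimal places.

First find α: α = ln(V₂/V₁)/ln(z₂/z₁) = ln(19.8/16.4)/ln(55.0/19.7) = 0.18840/1.02671 = 0.1835
Extrapolate from 55.0 m to 84.3 m: V₃ = 19.8 × (84.3/55.0)^0.1835 = 19.8 × 1.0815 = 21.4140 m/s

21.41 m/s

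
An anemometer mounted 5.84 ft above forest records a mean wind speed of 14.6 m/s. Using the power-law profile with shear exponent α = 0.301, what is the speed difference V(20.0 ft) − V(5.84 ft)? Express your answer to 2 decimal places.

6.55 m/s

Power law: V₂ = V₁ · (z₂/z₁)^α = 14.6 × (3.4247)^0.301 = 21.1482 m/s
ΔV = 21.1482 − 14.6 = 6.5482 m/s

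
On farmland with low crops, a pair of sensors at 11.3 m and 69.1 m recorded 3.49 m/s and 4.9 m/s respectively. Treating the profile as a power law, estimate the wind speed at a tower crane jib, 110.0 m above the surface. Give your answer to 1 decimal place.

5.3 m/s

First find α: α = ln(V₂/V₁)/ln(z₂/z₁) = ln(4.9/3.49)/ln(69.1/11.3) = 0.33933/1.81075 = 0.1874
Extrapolate from 69.1 m to 110.0 m: V₃ = 4.9 × (110.0/69.1)^0.1874 = 4.9 × 1.0910 = 5.3461 m/s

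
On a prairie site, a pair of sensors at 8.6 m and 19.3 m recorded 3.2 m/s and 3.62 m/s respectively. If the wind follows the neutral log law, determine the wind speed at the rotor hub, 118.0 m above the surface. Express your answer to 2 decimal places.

4.56 m/s

Log law: V ∝ ln(z/z₀). From the pair, with r = V₁/V₂ = 0.88398,
ln z₀ = (ln z₁ − r·ln z₂)/(1 − r) = (2.1518 − 0.88398×2.9601)/0.11602 = -4.0070 → z₀ = 0.01819 m
V₃ = V₁ · ln(z₃/z₀)/ln(z₁/z₀) = 3.2 × 8.7777/6.1588 = 4.5607 m/s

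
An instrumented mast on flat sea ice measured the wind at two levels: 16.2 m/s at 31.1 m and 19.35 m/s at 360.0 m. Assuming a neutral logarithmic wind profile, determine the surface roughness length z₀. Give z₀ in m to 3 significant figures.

Log law: V(z) ∝ ln(z/z₀). With r = V₁/V₂ = 16.2/19.35 = 0.83721,
r · ln(z₂/z₀) = ln(z₁/z₀) ⇒ ln z₀ = (ln z₁ − r·ln z₂)/(1 − r)
ln z₀ = (3.43721 − 0.83721×5.88610) / 0.16279 = -9.1571
z₀ = exp(-9.1571) = 0.0001055 m

z₀ ≈ 0.000105 m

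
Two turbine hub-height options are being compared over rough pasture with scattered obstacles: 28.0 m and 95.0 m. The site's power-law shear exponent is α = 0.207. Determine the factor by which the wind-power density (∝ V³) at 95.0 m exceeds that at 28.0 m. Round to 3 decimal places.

2.135

Speed ratio: V_B/V_A = (z_B/z_A)^α = (95.0/28.0)^0.207 = (3.3929)^0.207 = 1.28774
Power-density ratio: P_B/P_A = (V_B/V_A)³ = (1.28774)³ = 2.13541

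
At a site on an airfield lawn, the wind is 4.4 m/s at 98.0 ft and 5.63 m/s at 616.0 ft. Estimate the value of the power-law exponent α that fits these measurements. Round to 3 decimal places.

α ≈ 0.134

Power law: V₂/V₁ = (z₂/z₁)^α ⇒ α = ln(V₂/V₁) / ln(z₂/z₁)
α = ln(5.63/4.4) / ln(616.0/98.0) = ln(1.2795) / ln(6.2857)
  = 0.24650 / 1.83828 = 0.13410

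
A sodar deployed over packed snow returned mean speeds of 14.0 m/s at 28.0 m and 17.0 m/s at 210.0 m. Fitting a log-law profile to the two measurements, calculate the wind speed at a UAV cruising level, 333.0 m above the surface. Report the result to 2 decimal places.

17.69 m/s

Log law: V ∝ ln(z/z₀). From the pair, with r = V₁/V₂ = 0.82353,
ln z₀ = (ln z₁ − r·ln z₂)/(1 − r) = (3.3322 − 0.82353×5.3471)/0.17647 = -6.0707 → z₀ = 0.002310 m
V₃ = V₁ · ln(z₃/z₀)/ln(z₁/z₀) = 14.0 × 11.8788/9.4029 = 17.6864 m/s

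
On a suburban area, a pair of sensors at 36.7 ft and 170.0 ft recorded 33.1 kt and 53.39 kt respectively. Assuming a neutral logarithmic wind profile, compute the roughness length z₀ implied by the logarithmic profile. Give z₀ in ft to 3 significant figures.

z₀ ≈ 3.01 ft

Log law: V(z) ∝ ln(z/z₀). With r = V₁/V₂ = 33.1/53.39 = 0.61997,
r · ln(z₂/z₀) = ln(z₁/z₀) ⇒ ln z₀ = (ln z₁ − r·ln z₂)/(1 − r)
ln z₀ = (3.60278 − 0.61997×5.13580) / 0.38003 = 1.1019
z₀ = exp(1.1019) = 3.010 ft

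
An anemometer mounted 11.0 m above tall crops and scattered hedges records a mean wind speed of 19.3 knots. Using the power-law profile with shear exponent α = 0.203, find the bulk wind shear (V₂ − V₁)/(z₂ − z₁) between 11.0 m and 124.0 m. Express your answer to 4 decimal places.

Power law: V₂ = V₁ · (z₂/z₁)^α = 19.3 × (11.2727)^0.203 = 31.5587 knots
ΔV/Δz = (31.5587 − 19.3)/(124.0 − 11.0) = 12.2587/113.0000 = 0.10848 knots/m

0.1085 knots/m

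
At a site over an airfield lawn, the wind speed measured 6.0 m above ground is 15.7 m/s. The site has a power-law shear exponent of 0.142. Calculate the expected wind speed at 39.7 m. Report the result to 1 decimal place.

20.5 m/s

Power-law profile: V₂ = V₁ · (z₂/z₁)^α
V₂ = 15.7 × (39.7/6.0)^0.142 = 15.7 × (6.6167)^0.142
    = 15.7 × 1.3078 = 20.5320 m/s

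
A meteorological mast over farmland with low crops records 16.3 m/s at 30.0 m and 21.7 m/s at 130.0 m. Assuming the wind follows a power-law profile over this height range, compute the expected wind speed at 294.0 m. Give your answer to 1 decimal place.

25.4 m/s

First find α: α = ln(V₂/V₁)/ln(z₂/z₁) = ln(21.7/16.3)/ln(130.0/30.0) = 0.28615/1.46634 = 0.1951
Extrapolate from 130.0 m to 294.0 m: V₃ = 21.7 × (294.0/130.0)^0.1951 = 21.7 × 1.1726 = 25.4460 m/s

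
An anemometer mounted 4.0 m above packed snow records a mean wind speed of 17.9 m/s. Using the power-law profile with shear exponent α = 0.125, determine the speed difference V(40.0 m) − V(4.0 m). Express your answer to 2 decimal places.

Power law: V₂ = V₁ · (z₂/z₁)^α = 17.9 × (10.0000)^0.125 = 23.8700 m/s
ΔV = 23.8700 − 17.9 = 5.9700 m/s

5.97 m/s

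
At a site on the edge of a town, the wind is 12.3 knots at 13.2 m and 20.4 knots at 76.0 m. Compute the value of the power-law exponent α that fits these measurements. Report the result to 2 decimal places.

Power law: V₂/V₁ = (z₂/z₁)^α ⇒ α = ln(V₂/V₁) / ln(z₂/z₁)
α = ln(20.4/12.3) / ln(76.0/13.2) = ln(1.6585) / ln(5.7576)
  = 0.50594 / 1.75052 = 0.28902

α ≈ 0.29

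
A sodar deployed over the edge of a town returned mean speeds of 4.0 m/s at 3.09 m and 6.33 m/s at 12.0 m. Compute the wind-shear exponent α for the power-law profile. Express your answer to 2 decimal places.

Power law: V₂/V₁ = (z₂/z₁)^α ⇒ α = ln(V₂/V₁) / ln(z₂/z₁)
α = ln(6.33/4.0) / ln(12.0/3.09) = ln(1.5825) / ln(3.8835)
  = 0.45901 / 1.35674 = 0.33832

α ≈ 0.34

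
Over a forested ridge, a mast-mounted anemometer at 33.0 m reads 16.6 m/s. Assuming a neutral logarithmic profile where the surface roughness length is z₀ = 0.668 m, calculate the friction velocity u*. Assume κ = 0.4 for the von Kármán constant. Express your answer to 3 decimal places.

Log law: V(z) = (u*/κ) · ln(z/z₀) ⇒ u* = κ · V / ln(z/z₀)
u* = 0.4 × 16.6 / ln(33.0/0.668) = 0.4 × 16.6 / 3.9000
   = 6.6400 / 3.9000 = 1.7026 m/s

u* ≈ 1.703 m/s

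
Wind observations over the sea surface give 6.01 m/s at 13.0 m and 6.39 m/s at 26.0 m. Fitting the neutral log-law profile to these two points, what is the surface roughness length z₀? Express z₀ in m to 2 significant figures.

z₀ ≈ 0.00023 m

Log law: V(z) ∝ ln(z/z₀). With r = V₁/V₂ = 6.01/6.39 = 0.94053,
r · ln(z₂/z₀) = ln(z₁/z₀) ⇒ ln z₀ = (ln z₁ − r·ln z₂)/(1 − r)
ln z₀ = (2.56495 − 0.94053×3.25810) / 0.05947 = -8.3977
z₀ = exp(-8.3977) = 0.0002254 m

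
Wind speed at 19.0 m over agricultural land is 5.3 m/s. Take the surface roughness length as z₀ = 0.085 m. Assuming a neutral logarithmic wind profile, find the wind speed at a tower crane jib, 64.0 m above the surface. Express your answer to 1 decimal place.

Log law: V(z) ∝ ln(z/z₀), so V₂/V₁ = ln(z₂/z₀) / ln(z₁/z₀).
ln(64.0/0.085) = 6.6240, ln(19.0/0.085) = 5.4095
V₂ = 5.3 × 6.6240/5.4095 = 5.3 × 1.2245 = 6.4899 m/s

6.5 m/s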